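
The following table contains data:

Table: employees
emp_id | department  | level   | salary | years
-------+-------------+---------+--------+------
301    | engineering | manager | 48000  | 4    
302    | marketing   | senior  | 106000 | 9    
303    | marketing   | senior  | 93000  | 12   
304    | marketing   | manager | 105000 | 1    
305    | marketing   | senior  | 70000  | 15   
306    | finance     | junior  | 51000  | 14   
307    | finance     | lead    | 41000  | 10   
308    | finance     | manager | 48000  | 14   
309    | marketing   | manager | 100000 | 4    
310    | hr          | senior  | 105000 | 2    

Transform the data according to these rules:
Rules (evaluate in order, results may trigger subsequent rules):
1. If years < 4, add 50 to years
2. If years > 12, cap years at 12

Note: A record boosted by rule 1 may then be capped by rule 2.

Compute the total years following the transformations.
99

Step 1: Apply rule 1 to records with years < 4
  - 2 records get bonus of 50
  - Of these, 2 records then exceed 12 and get capped
Step 2: Apply rule 2 to records with years > 12
  - 3 records (original) are capped
Step 3: Calculate final sum = 99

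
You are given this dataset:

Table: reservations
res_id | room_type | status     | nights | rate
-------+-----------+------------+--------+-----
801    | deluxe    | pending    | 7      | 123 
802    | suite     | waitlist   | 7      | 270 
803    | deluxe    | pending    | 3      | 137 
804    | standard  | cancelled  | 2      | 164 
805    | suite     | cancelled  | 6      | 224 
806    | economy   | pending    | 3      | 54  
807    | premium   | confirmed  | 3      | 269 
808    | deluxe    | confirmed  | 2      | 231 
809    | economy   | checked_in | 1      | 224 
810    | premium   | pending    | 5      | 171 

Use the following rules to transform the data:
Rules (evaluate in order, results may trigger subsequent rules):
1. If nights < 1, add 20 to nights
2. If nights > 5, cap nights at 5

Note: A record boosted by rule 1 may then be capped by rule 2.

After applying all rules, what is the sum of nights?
34

Step 1: Apply rule 1 to records with nights < 1
  - 0 records get bonus of 20
  - Of these, 0 records then exceed 5 and get capped
Step 2: Apply rule 2 to records with nights > 5
  - 3 records (original) are capped
Step 3: Calculate final sum = 34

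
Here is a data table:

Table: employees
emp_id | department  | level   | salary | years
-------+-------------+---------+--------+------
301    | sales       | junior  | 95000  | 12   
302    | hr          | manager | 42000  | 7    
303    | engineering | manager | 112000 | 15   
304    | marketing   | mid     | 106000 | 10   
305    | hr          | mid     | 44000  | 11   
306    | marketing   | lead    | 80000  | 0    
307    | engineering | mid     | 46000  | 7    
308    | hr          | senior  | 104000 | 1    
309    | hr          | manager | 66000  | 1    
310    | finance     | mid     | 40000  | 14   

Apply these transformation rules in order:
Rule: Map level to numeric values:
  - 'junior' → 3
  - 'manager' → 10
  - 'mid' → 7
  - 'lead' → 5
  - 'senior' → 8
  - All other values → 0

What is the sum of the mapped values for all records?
74

Step 1: Apply mapping to each record
Step 2: Count by status:
  'junior': 1 records × 3 = 3
  'manager': 3 records × 10 = 30
  'mid': 4 records × 7 = 28
  'lead': 1 records × 5 = 5
  'senior': 1 records × 8 = 8
Step 3: Sum all mapped values = 74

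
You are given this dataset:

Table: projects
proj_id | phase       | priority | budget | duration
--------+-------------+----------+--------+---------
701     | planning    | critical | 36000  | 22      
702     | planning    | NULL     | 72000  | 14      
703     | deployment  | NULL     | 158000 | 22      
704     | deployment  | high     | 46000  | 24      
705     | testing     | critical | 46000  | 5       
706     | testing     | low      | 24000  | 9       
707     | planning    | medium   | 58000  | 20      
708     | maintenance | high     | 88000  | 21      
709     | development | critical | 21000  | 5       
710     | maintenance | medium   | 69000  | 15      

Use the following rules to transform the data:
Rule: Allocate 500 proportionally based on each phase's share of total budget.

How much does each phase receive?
deployment: 165.05, development: 16.99, maintenance: 127.02, planning: 134.3, testing: 56.63

Step 1: Calculate total budget = 618000
Step 2: Calculate each phase's proportion:
  deployment: 204000/618000 = 33.01% → 165.05
  development: 21000/618000 = 3.40% → 16.99
  maintenance: 157000/618000 = 25.40% → 127.02
  planning: 166000/618000 = 26.86% → 134.3
  testing: 70000/618000 = 11.33% → 56.63
Step 3: Verify: sum of allocations ≈ 500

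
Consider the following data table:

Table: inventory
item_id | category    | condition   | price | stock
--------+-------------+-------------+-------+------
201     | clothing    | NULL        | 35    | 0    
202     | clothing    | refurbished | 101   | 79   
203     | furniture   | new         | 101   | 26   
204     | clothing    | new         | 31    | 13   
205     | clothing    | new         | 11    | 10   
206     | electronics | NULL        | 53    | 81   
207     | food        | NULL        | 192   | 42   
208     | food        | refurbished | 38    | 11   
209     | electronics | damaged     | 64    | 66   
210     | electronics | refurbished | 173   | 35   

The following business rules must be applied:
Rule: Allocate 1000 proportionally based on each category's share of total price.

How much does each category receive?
clothing: 222.78, electronics: 362.95, food: 287.86, furniture: 126.41

Step 1: Calculate total price = 799
Step 2: Calculate each category's proportion:
  clothing: 178/799 = 22.28% → 222.78
  electronics: 290/799 = 36.30% → 362.95
  food: 230/799 = 28.79% → 287.86
  furniture: 101/799 = 12.64% → 126.41
Step 3: Verify: sum of allocations ≈ 1000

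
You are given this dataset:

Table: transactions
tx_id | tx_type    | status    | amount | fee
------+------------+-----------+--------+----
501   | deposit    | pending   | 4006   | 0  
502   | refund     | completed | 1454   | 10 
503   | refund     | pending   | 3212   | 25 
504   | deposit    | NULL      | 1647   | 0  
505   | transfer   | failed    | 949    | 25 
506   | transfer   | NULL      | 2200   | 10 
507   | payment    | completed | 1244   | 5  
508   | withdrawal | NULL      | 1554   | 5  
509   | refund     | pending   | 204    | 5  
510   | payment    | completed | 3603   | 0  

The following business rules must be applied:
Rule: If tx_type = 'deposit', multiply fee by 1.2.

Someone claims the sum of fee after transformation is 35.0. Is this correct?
No, the correct result is 85.0.

Step 1: Calculate the correct sum after transformation
Step 2: Apply multiplier 1.2 to records where tx_type = 'deposit'
Step 3: Correct result = 85.0
Step 4: Claimed result = 35.0
Step 5: 85.0 ≠ 35.0
Conclusion: The claimed result is incorrect. The correct answer is 85.0.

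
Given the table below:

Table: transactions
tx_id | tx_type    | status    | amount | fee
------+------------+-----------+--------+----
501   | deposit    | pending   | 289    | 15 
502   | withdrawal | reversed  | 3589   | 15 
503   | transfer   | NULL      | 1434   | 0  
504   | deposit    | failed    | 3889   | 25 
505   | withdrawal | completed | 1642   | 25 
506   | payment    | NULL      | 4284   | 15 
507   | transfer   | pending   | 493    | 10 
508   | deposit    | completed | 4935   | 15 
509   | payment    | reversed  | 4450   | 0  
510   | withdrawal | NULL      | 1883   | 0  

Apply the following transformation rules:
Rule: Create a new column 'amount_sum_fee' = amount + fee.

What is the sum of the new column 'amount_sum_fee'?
27008

Step 1: For each record, compute amount + fee
Example calculations:
  289 + 15 = 304
  3589 + 15 = 3604
  1434 + 0 = 1434
  ...
Step 2: Sum all derived values
Step 3: Total = 27008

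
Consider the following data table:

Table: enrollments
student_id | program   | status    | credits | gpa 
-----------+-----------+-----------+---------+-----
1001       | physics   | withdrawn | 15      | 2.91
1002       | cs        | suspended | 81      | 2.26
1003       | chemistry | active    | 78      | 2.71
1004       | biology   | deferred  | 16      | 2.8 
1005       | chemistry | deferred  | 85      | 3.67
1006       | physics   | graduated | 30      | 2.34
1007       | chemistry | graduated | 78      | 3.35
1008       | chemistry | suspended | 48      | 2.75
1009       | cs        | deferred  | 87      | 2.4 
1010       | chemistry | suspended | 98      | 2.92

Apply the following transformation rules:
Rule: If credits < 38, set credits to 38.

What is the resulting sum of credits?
669

Step 1: 3 records have credits < 38
Step 2: These records originally summed to 61
Step 3: After setting to minimum: 3 × 38 = 114
Step 4: Unaffected records sum: 555
Step 5: Final sum = 114 + 555 = 669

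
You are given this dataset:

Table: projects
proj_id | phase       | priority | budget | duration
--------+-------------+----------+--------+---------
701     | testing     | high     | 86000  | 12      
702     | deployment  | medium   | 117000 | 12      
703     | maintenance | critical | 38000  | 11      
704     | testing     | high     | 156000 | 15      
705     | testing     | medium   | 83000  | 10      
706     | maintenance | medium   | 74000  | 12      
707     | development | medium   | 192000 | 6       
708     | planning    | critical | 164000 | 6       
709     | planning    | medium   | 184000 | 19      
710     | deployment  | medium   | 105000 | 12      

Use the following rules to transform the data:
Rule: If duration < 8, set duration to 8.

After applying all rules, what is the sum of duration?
119

Step 1: 2 records have duration < 8
Step 2: These records originally summed to 12
Step 3: After setting to minimum: 2 × 8 = 16
Step 4: Unaffected records sum: 103
Step 5: Final sum = 16 + 103 = 119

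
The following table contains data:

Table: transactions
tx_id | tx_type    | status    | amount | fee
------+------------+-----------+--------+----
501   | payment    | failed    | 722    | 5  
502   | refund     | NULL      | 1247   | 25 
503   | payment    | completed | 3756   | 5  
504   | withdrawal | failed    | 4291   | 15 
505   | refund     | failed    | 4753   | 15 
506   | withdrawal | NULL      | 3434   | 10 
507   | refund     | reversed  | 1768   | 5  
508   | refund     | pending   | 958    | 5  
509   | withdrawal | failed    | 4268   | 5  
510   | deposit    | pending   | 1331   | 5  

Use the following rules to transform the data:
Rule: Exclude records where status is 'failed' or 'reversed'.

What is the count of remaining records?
5

Step 1: Count records to exclude
  - 4 (failed) + 1 (reversed) = 5 records
Step 2: Total records: 10
Step 3: Remaining = 10 - 5 = 5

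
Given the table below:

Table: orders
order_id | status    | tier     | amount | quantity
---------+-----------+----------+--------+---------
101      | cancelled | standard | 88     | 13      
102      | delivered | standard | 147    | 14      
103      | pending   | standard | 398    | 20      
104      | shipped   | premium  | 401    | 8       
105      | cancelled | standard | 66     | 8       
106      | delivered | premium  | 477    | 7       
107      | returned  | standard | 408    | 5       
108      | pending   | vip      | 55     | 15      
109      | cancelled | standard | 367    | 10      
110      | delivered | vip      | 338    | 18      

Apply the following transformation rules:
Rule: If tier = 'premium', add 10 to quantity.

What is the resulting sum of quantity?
138

Step 1: Count records where tier = 'premium': 2
Step 2: Total bonus added: 2 × 10 = 20
Step 3: Original sum of quantity: 118
Step 4: Final sum = 118 + 20 = 138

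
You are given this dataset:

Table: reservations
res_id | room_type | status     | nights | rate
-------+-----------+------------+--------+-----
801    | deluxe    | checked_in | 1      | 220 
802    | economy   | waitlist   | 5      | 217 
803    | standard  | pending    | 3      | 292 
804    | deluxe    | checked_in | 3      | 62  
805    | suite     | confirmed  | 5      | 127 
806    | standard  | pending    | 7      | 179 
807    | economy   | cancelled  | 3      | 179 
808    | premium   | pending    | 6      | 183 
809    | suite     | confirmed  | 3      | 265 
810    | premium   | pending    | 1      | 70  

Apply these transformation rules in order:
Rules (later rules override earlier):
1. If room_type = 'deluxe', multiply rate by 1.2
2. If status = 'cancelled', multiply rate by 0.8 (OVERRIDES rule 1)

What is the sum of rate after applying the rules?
1814.6

Step 1: Rule 2 takes priority for records with status = 'cancelled'
  - 1 records: 179 × 0.8 = 143.2
Step 2: Rule 1 applies to remaining records with room_type = 'deluxe'
  - 2 records: 282 × 1.2 = 338.4
Step 3: Other records unchanged: 1333
Step 4: Final sum = 143.2 + 338.4 + 1333 = 1814.6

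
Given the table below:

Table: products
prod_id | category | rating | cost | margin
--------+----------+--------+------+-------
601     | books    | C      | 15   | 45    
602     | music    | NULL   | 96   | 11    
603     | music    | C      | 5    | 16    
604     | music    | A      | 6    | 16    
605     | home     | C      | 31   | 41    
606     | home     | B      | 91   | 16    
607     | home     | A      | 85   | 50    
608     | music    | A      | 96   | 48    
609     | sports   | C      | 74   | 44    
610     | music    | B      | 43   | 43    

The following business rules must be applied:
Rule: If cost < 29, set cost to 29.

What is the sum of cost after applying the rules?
603

Step 1: 3 records have cost < 29
Step 2: These records originally summed to 26
Step 3: After setting to minimum: 3 × 29 = 87
Step 4: Unaffected records sum: 516
Step 5: Final sum = 87 + 516 = 603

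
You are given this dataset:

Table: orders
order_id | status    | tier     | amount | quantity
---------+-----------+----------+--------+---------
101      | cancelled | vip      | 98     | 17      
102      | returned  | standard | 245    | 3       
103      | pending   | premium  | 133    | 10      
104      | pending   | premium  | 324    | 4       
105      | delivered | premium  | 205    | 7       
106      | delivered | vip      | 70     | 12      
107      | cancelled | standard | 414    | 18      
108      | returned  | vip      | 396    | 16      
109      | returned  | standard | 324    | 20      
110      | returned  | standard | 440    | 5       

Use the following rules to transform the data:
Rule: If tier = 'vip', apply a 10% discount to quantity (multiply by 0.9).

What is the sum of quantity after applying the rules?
107.5

Step 1: Records with tier = 'vip' have total quantity = 45
Step 2: Apply multiplier: 45 × 0.9 = 40.5
Step 3: Other records total: 67
Step 4: Final sum = 40.5 + 67 = 107.5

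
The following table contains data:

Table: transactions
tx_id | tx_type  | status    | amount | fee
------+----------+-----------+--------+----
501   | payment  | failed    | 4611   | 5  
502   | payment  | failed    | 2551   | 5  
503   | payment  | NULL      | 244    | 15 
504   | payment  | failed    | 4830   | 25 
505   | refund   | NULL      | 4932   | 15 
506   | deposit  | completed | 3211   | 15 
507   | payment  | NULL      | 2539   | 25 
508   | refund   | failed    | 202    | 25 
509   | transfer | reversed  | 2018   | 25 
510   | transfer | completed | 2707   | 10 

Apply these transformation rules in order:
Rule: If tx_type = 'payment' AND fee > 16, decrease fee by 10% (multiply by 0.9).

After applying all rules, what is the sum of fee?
160.0

Step 1: Find records where tx_type = 'payment' AND fee > 16
Step 2: 2 records match, summing to 50
Step 3: After multiplier: 50 × 0.9 = 45.0
Step 4: Unaffected records sum: 115
Step 5: Final sum = 45.0 + 115 = 160.0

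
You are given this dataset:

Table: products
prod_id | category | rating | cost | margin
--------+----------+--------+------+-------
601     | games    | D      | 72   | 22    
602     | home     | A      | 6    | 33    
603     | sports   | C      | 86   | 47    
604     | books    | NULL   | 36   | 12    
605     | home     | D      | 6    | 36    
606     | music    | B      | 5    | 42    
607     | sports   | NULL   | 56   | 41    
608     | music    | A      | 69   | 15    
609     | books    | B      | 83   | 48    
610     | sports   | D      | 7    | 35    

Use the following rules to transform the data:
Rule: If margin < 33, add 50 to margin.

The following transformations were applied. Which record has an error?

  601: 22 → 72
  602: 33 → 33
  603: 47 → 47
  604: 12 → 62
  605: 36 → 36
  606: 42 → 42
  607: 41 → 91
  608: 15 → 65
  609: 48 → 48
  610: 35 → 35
Record 607 has an error. The correct transformed value should be 41, not 91.

Step 1: Check each record against the rule
Step 2: Record 607 has margin = 41
Step 3: Since 41 >= 33, the bonus should not have been applied
Step 4: Correct value = 41, but claimed value = 91
Conclusion: Record 607 has the error.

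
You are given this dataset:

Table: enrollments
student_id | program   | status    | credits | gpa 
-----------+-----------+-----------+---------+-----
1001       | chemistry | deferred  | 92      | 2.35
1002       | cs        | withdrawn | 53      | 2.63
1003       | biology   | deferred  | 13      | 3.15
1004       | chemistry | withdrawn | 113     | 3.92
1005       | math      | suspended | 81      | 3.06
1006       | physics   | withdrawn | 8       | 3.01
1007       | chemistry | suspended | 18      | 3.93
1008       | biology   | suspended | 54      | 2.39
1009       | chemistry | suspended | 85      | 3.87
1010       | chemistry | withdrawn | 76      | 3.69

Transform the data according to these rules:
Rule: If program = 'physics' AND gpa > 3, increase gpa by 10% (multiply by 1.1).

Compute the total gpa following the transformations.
32.3

Step 1: Find records where program = 'physics' AND gpa > 3
Step 2: 1 records match, summing to 3.01
Step 3: After multiplier: 3.01 × 1.1 = 3.31
Step 4: Unaffected records sum: 28.99
Step 5: Final sum = 3.31 + 28.99 = 32.3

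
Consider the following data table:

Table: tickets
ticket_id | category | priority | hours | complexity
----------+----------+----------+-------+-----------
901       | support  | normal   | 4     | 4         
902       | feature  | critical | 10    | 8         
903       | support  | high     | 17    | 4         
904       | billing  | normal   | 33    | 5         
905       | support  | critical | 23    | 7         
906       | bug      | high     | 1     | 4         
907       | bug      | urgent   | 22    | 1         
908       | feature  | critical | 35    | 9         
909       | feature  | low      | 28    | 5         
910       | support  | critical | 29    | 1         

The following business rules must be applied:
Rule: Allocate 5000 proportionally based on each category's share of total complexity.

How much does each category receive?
billing: 520.83, bug: 520.83, feature: 2291.67, support: 1666.67

Step 1: Calculate total complexity = 48
Step 2: Calculate each category's proportion:
  billing: 5/48 = 10.42% → 520.83
  bug: 5/48 = 10.42% → 520.83
  feature: 22/48 = 45.83% → 2291.67
  support: 16/48 = 33.33% → 1666.67
Step 3: Verify: sum of allocations ≈ 5000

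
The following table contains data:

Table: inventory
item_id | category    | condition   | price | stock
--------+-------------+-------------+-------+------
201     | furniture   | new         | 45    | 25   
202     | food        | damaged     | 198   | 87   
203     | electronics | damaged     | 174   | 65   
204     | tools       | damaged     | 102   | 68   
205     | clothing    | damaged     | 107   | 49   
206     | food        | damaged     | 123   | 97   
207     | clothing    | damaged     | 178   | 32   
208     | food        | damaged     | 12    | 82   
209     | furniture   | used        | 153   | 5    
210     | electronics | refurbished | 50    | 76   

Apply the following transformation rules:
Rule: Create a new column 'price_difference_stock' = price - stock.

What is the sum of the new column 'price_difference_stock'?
556

Step 1: For each record, compute price - stock
Example calculations:
  45 - 25 = 20
  198 - 87 = 111
  174 - 65 = 109
  ...
Step 2: Sum all derived values
Step 3: Total = 556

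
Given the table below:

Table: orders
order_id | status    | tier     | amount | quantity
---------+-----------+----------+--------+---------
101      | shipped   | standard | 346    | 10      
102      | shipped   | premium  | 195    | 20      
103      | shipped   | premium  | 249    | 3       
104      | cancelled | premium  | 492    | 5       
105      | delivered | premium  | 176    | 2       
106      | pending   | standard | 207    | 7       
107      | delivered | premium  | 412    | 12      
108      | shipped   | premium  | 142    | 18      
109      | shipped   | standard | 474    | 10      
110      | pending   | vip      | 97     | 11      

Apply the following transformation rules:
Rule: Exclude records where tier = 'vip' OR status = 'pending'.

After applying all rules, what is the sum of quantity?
80

Step 1: Find records where tier = 'vip' OR status = 'pending'
Step 2: 2 records match, summing to 18
Step 3: Original sum: 98
Step 4: Remaining sum = 98 - 18 = 80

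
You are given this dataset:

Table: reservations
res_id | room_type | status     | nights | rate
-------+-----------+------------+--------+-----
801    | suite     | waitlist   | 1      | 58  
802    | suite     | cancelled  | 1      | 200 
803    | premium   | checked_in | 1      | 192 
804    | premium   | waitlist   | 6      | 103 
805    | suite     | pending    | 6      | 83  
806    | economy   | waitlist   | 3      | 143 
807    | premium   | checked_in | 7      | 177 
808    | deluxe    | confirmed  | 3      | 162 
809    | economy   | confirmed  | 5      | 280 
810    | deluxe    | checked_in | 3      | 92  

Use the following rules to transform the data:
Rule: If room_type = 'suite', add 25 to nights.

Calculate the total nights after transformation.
111

Step 1: Count records where room_type = 'suite': 3
Step 2: Total bonus added: 3 × 25 = 75
Step 3: Original sum of nights: 36
Step 4: Final sum = 36 + 75 = 111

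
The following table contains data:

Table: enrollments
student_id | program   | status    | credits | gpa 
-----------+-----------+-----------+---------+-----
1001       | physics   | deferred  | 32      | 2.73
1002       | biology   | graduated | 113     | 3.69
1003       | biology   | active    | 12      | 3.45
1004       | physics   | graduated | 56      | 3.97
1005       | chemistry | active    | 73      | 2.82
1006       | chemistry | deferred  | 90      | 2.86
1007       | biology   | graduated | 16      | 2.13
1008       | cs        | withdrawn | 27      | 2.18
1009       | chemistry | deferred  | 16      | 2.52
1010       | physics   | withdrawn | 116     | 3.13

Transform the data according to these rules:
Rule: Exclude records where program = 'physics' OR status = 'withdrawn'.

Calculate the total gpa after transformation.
17.47

Step 1: Find records where program = 'physics' OR status = 'withdrawn'
Step 2: 4 records match, summing to 12.01
Step 3: Original sum: 29.48
Step 4: Remaining sum = 29.48 - 12.01 = 17.47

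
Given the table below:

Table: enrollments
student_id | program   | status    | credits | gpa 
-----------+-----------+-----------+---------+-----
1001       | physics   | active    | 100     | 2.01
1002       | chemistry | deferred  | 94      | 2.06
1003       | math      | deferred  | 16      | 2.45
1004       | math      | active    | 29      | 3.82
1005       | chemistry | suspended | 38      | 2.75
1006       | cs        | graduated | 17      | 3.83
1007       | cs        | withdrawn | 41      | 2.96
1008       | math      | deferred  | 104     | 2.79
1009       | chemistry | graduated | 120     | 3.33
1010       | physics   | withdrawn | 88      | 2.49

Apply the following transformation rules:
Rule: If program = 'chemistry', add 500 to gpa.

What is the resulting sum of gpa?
1528.49

Step 1: Count records where program = 'chemistry': 3
Step 2: Total bonus added: 3 × 500 = 1500
Step 3: Original sum of gpa: 28.49
Step 4: Final sum = 28.49 + 1500 = 1528.49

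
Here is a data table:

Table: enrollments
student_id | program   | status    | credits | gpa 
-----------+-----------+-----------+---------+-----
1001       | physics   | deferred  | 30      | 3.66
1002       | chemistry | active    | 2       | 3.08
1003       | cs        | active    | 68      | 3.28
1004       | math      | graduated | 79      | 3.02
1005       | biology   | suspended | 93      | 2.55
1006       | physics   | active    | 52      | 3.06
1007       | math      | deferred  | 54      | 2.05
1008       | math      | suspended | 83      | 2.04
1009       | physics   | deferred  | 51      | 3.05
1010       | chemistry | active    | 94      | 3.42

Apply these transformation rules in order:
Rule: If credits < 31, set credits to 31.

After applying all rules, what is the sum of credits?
636

Step 1: 2 records have credits < 31
Step 2: These records originally summed to 32
Step 3: After setting to minimum: 2 × 31 = 62
Step 4: Unaffected records sum: 574
Step 5: Final sum = 62 + 574 = 636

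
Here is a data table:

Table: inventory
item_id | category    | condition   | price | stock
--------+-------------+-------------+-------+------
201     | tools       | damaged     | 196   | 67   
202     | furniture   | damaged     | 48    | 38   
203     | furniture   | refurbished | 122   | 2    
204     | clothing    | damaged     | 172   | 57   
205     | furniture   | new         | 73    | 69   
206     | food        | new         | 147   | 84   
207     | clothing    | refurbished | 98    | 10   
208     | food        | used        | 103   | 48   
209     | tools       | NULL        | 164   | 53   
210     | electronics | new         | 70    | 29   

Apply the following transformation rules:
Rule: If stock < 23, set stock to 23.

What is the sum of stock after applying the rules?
491

Step 1: 2 records have stock < 23
Step 2: These records originally summed to 12
Step 3: After setting to minimum: 2 × 23 = 46
Step 4: Unaffected records sum: 445
Step 5: Final sum = 46 + 445 = 491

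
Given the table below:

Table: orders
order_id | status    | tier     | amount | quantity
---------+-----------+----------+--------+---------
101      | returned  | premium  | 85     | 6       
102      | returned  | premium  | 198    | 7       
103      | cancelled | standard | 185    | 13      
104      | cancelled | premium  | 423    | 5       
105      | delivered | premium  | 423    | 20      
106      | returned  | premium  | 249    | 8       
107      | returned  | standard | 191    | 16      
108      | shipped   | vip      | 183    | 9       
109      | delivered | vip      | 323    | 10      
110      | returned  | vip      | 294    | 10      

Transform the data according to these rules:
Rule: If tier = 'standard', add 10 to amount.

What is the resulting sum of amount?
2574

Step 1: Count records where tier = 'standard': 2
Step 2: Total bonus added: 2 × 10 = 20
Step 3: Original sum of amount: 2554
Step 4: Final sum = 2554 + 20 = 2574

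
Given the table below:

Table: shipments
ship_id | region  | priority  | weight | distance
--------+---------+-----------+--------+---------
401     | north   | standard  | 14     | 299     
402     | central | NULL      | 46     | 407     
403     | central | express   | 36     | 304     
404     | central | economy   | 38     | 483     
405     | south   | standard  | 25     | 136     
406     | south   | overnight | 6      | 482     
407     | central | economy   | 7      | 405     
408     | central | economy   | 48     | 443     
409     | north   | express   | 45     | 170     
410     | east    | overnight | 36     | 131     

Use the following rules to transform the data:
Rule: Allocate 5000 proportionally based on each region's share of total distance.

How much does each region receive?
central: 3131.9, east: 200.92, north: 719.33, south: 947.85

Step 1: Calculate total distance = 3260
Step 2: Calculate each region's proportion:
  central: 2042/3260 = 62.64% → 3131.9
  east: 131/3260 = 4.02% → 200.92
  north: 469/3260 = 14.39% → 719.33
  south: 618/3260 = 18.96% → 947.85
Step 3: Verify: sum of allocations ≈ 5000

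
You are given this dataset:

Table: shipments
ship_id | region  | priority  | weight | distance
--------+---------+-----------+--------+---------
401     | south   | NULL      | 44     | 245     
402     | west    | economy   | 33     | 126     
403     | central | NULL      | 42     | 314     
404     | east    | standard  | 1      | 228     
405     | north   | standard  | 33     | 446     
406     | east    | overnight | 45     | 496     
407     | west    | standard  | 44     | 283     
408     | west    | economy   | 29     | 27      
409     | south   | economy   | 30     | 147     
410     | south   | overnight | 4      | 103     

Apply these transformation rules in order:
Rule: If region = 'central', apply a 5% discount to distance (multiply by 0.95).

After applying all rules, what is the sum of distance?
2399.3

Step 1: Records with region = 'central' have total distance = 314
Step 2: Apply multiplier: 314 × 0.95 = 298.3
Step 3: Other records total: 2101
Step 4: Final sum = 298.3 + 2101 = 2399.3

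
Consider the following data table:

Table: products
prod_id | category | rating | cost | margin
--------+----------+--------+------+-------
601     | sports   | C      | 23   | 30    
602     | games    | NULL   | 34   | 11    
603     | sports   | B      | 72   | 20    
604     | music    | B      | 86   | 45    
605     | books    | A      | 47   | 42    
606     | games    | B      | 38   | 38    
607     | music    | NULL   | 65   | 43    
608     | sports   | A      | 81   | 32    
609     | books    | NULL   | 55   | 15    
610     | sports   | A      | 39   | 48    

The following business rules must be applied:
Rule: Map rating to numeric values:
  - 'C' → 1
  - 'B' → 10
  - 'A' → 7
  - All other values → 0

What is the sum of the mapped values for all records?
52

Step 1: Apply mapping to each record
Step 2: Count by status:
  'C': 1 records × 1 = 1
  'B': 3 records × 10 = 30
  'A': 3 records × 7 = 21
Step 3: Sum all mapped values = 52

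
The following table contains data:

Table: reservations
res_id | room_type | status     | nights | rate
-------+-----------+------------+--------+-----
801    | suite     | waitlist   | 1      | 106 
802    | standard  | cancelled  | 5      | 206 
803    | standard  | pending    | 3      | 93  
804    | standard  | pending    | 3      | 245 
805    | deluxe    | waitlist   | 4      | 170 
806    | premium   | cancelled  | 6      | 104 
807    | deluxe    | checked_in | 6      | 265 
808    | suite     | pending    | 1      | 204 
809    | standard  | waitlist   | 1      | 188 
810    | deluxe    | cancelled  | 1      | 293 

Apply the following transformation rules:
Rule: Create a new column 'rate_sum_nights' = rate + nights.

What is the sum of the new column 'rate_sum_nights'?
1905

Step 1: For each record, compute rate + nights
Example calculations:
  106 + 1 = 107
  206 + 5 = 211
  93 + 3 = 96
  ...
Step 2: Sum all derived values
Step 3: Total = 1905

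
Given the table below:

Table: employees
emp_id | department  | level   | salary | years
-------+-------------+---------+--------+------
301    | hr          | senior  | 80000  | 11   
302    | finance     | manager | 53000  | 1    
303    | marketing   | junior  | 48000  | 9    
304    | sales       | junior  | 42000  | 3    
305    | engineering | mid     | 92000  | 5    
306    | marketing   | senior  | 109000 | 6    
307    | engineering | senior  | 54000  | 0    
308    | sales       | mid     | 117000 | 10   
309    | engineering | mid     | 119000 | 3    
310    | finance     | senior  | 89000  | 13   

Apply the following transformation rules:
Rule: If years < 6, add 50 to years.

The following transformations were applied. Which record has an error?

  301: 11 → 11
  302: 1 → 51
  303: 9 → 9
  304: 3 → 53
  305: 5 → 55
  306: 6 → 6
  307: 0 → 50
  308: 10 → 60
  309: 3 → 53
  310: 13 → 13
Record 308 has an error. The correct transformed value should be 10, not 60.

Step 1: Check each record against the rule
Step 2: Record 308 has years = 10
Step 3: Since 10 >= 6, the bonus should not have been applied
Step 4: Correct value = 10, but claimed value = 60
Conclusion: Record 308 has the error.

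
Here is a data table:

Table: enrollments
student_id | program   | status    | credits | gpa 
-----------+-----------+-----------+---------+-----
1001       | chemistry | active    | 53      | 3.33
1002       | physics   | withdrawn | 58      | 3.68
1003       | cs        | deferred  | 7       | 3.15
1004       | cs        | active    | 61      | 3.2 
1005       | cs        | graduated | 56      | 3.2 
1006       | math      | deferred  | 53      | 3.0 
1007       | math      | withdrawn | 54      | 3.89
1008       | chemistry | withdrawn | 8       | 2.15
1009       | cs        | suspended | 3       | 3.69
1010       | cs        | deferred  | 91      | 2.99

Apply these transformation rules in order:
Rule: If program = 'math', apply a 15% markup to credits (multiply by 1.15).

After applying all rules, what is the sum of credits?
460.05

Step 1: Records with program = 'math' have total credits = 107
Step 2: Apply multiplier: 107 × 1.15 = 123.05
Step 3: Other records total: 337
Step 4: Final sum = 123.05 + 337 = 460.05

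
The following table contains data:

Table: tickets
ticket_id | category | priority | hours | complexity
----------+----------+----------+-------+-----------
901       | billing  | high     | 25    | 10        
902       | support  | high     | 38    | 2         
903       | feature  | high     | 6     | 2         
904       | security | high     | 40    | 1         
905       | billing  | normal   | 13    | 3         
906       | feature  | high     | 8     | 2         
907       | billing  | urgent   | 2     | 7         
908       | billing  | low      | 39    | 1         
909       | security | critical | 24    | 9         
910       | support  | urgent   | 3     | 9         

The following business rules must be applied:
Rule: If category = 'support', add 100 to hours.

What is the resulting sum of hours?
398

Step 1: Count records where category = 'support': 2
Step 2: Total bonus added: 2 × 100 = 200
Step 3: Original sum of hours: 198
Step 4: Final sum = 198 + 200 = 398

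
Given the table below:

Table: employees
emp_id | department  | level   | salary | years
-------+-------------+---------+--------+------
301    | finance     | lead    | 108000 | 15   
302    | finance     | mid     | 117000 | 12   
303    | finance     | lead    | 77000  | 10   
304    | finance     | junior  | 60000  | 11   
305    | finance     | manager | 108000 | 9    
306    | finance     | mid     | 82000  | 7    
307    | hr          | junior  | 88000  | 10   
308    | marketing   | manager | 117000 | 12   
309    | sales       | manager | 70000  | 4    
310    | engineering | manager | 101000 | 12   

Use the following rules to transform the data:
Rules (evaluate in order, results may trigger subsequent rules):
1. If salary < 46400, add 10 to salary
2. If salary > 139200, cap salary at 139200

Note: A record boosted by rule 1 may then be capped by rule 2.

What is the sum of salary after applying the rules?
928000

Step 1: Apply rule 1 to records with salary < 46400
  - 0 records get bonus of 10
  - Of these, 0 records then exceed 139200 and get capped
Step 2: Apply rule 2 to records with salary > 139200
  - 0 records (original) are capped
Step 3: Calculate final sum = 928000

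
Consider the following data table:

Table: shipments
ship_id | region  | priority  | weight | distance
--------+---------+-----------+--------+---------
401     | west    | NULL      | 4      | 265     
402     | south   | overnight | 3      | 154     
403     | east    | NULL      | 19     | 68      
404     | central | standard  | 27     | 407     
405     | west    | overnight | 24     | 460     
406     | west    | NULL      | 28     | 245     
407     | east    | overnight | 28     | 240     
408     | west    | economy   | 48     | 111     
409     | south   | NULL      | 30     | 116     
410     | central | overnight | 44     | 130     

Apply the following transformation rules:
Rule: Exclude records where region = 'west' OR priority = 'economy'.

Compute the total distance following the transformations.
1115

Step 1: Find records where region = 'west' OR priority = 'economy'
Step 2: 4 records match, summing to 1081
Step 3: Original sum: 2196
Step 4: Remaining sum = 2196 - 1081 = 1115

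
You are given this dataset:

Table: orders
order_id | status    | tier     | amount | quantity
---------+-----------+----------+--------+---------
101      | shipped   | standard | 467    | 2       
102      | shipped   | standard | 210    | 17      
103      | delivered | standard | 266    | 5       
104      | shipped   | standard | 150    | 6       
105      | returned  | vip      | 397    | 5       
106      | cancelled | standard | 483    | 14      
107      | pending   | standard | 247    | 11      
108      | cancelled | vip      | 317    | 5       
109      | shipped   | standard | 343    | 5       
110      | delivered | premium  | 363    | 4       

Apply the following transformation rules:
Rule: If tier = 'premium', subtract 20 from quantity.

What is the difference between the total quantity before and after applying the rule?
20

Step 1: Original sum of quantity = 74
Step 2: 1 records have tier = 'premium'
Step 3: Each affected record changes by -20
Step 4: Total change = 1 × -20 = -20
Step 5: New sum = 74 + -20 = 54
Step 6: Difference = |54 - 74| = 20
        (Sum decreased by 20)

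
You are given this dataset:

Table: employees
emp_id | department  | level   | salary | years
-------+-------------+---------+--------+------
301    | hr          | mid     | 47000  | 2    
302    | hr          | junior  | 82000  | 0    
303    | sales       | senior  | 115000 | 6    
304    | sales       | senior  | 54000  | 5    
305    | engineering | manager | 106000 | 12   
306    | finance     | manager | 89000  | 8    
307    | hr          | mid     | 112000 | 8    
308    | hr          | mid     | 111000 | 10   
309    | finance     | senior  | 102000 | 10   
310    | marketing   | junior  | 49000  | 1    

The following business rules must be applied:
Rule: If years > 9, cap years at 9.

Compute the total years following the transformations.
57

Step 1: 3 records have years > 9
Step 2: These records originally summed to 32
Step 3: After capping: 3 × 9 = 27
Step 4: Unaffected records sum: 30
Step 5: Final sum = 27 + 30 = 57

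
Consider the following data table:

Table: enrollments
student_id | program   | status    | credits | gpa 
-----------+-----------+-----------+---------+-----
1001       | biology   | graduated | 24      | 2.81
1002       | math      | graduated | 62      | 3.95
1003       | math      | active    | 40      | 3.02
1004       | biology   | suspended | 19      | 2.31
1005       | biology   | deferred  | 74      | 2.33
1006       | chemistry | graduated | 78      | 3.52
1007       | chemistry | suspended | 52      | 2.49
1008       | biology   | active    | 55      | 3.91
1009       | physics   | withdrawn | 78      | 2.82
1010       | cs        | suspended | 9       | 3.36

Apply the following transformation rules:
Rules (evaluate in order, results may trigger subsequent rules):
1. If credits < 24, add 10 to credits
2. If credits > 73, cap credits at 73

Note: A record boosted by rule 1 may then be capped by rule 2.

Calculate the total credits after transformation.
500

Step 1: Apply rule 1 to records with credits < 24
  - 2 records get bonus of 10
  - Of these, 0 records then exceed 73 and get capped
Step 2: Apply rule 2 to records with credits > 73
  - 3 records (original) are capped
Step 3: Calculate final sum = 500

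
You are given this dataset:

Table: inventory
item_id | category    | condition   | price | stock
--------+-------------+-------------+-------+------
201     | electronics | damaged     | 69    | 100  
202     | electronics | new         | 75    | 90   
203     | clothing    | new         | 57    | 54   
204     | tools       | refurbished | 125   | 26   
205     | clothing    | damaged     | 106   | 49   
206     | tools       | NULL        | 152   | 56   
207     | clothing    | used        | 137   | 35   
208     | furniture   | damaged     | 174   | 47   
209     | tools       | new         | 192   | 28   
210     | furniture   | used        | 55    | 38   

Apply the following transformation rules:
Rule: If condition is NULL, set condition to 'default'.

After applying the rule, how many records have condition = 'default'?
1

Step 1: Count records where condition IS NULL
Step 2: Found 1 records with NULL condition
Step 3: These records will have condition set to 'default'
Step 4: Records already having condition = 'default': 0
Step 5: Answer: 1 + 0 = 1 records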